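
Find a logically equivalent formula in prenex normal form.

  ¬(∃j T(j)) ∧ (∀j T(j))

Drive negations inward (¬∀x A ≡ ∃x ¬A, ¬∃x A ≡ ∀x ¬A, De Morgan for ∧/∨):
  (∀j ¬T(j)) ∧ (∀j T(j))
Rename bound variables to avoid capture: j↦b.
  (∀j ¬T(j)) ∧ (∀b T(b))
Finally move all quantifiers to the prefix:
  ∀j ∀b (¬T(j) ∧ T(b))

∀j ∀b (¬T(j) ∧ T(b))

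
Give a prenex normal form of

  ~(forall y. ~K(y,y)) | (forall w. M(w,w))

exists y. forall w. (K(y,y) | M(w,w))

Drive negations inward (¬∀x A ≡ ∃x ¬A, ¬∃x A ≡ ∀x ¬A, De Morgan for ∧/∨):
  (exists y. K(y,y)) | (forall w. M(w,w))
All bound variables are already distinct, so no renaming is needed.
Finally move all quantifiers to the prefix:
  exists y. forall w. (K(y,y) | M(w,w))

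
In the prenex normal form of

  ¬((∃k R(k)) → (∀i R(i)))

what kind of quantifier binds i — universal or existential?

Eliminate → and ↔ using ¬ and ∨.
  ¬(¬(∃k R(k)) ∨ (∀i R(i)))
Drive negations inward (¬∀x A ≡ ∃x ¬A, ¬∃x A ≡ ∀x ¬A, De Morgan for ∧/∨):
  (∃k R(k)) ∧ (∃i ¬R(i))
Extract every quantifier outward, since the variables are now distinct and don't occur free across branches:
  ∃k ∃i (R(k) ∧ ¬R(i))
The quantifier ∀i sits under an odd number of negations (counting the antecedent side of each →), so it flips to ∃i.

existential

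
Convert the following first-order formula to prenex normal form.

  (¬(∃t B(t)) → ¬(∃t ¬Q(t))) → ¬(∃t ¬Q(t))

First replace A → B with ¬A ∨ B.
  ¬(¬¬(∃t B(t)) ∨ ¬(∃t ¬Q(t))) ∨ ¬(∃t ¬Q(t))
Push ¬ through the quantifiers and connectives to reach negation normal form:
  (∀t ¬B(t)) ∧ (∃t ¬Q(t)) ∨ (∀t Q(t))
Rename bound variables to avoid capture: t↦y1, t↦w1.
  (∀t ¬B(t)) ∧ (∃y1 ¬Q(y1)) ∨ (∀w1 Q(w1))
Finally move all quantifiers to the prefix:
  ∀t ∃y1 ∀w1 (¬B(t) ∧ ¬Q(y1) ∨ Q(w1))

∀t ∃y1 ∀w1 (¬B(t) ∧ ¬Q(y1) ∨ Q(w1))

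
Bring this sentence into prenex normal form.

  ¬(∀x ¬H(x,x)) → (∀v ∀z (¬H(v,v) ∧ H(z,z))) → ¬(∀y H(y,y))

∀x ∃v ∃z ∃y (¬H(x,x) ∨ H(v,v) ∨ ¬H(z,z) ∨ ¬H(y,y))

First replace A → B with ¬A ∨ B.
  ¬¬(∀x ¬H(x,x)) ∨ ¬(∀v ∀z (¬H(v,v) ∧ H(z,z))) ∨ ¬(∀y H(y,y))
Drive negations inward (¬∀x A ≡ ∃x ¬A, ¬∃x A ≡ ∀x ¬A, De Morgan for ∧/∨):
  (∀x ¬H(x,x)) ∨ (∃v ∃z (H(v,v) ∨ ¬H(z,z))) ∨ (∃y ¬H(y,y))
Extract every quantifier outward, since the variables are now distinct and don't occur free across branches:
  ∀x ∃v ∃z ∃y (¬H(x,x) ∨ H(v,v) ∨ ¬H(z,z) ∨ ¬H(y,y))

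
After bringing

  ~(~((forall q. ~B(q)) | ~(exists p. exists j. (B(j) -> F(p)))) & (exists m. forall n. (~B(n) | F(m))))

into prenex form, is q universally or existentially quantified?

Rewrite implications/biconditionals: A → B as ¬A ∨ B.
  ~(~((forall q. ~B(q)) | ~(exists p. exists j. (~B(j) | F(p)))) & (exists m. forall n. (~B(n) | F(m))))
Drive negations inward (¬∀x A ≡ ∃x ¬A, ¬∃x A ≡ ∀x ¬A, De Morgan for ∧/∨):
  (forall q. ~B(q)) | (forall p. forall j. (B(j) & ~F(p))) | (forall m. exists n. (B(n) & ~F(m)))
All bound variables are already distinct, so no renaming is needed.
Finally move all quantifiers to the prefix:
  forall q. forall p. forall j. forall m. exists n. (~B(q) | B(j) & ~F(p) | B(n) & ~F(m))
The quantifier forall q sits under an even number of negations (counting the antecedent side of each →), so it remains universal.

universal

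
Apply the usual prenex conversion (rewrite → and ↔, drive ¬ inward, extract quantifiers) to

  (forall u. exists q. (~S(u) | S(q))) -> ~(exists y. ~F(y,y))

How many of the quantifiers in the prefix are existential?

1

Eliminate → and ↔ using ¬ and ∨.
  ~(forall u. exists q. (~S(u) | S(q))) | ~(exists y. ~F(y,y))
Drive negations inward (¬∀x A ≡ ∃x ¬A, ¬∃x A ≡ ∀x ¬A, De Morgan for ∧/∨):
  (exists u. forall q. (S(u) & ~S(q))) | (forall y. F(y,y))
Pull the quantifiers to the front (each side's bound variable is not free in the other side):
  exists u. forall q. forall y. (S(u) & ~S(q) | F(y,y))
The prefix is exists u forall q forall y: 2 universal, 1 existential.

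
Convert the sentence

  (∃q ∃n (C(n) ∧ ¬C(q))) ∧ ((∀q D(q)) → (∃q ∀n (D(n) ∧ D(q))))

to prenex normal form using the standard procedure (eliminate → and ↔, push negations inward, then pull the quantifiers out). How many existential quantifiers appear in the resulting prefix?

4

Rewrite implications/biconditionals: A → B as ¬A ∨ B.
  (∃q ∃n (C(n) ∧ ¬C(q))) ∧ (¬(∀q D(q)) ∨ (∃q ∀n (D(n) ∧ D(q))))
Move each ¬ inward, flipping quantifiers it crosses:
  (∃q ∃n (C(n) ∧ ¬C(q))) ∧ ((∃q ¬D(q)) ∨ (∃q ∀n (D(n) ∧ D(q))))
Rename bound variables to avoid capture: q↦r, q↦x, n↦c.
  (∃q ∃n (C(n) ∧ ¬C(q))) ∧ ((∃r ¬D(r)) ∨ (∃x ∀c (D(c) ∧ D(x))))
Extract every quantifier outward, since the variables are now distinct and don't occur free across branches:
  ∃q ∃n ∃r ∃x ∀c (C(n) ∧ ¬C(q) ∧ (¬D(r) ∨ D(c) ∧ D(x)))
The prefix is ∃q ∃n ∃r ∃x ∀c: 1 universal, 4 existential.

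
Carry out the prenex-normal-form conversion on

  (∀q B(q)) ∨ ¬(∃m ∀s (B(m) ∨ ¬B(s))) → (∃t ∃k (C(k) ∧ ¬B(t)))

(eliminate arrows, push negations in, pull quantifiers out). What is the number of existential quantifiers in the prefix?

First replace A → B with ¬A ∨ B.
  ¬((∀q B(q)) ∨ ¬(∃m ∀s (B(m) ∨ ¬B(s)))) ∨ (∃t ∃k (C(k) ∧ ¬B(t)))
Move each ¬ inward, flipping quantifiers it crosses:
  (∃q ¬B(q)) ∧ (∃m ∀s (B(m) ∨ ¬B(s))) ∨ (∃t ∃k (C(k) ∧ ¬B(t)))
Pull the quantifiers to the front (each side's bound variable is not free in the other side):
  ∃q ∃m ∀s ∃t ∃k (¬B(q) ∧ (B(m) ∨ ¬B(s)) ∨ C(k) ∧ ¬B(t))
The prefix is ∃q ∃m ∀s ∃t ∃k: 1 universal, 4 existential.

4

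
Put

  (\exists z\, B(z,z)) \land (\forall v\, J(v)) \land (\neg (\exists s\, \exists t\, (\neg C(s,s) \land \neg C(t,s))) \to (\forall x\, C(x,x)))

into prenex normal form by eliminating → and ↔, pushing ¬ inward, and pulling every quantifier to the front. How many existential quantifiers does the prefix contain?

3

First replace A → B with ¬A ∨ B.
  (\exists z\, B(z,z)) \land (\forall v\, J(v)) \land (\neg \neg (\exists s\, \exists t\, (\neg C(s,s) \land \neg C(t,s))) \lor (\forall x\, C(x,x)))
Push ¬ through the quantifiers and connectives to reach negation normal form:
  (\exists z\, B(z,z)) \land (\forall v\, J(v)) \land ((\exists s\, \exists t\, (\neg C(s,s) \land \neg C(t,s))) \lor (\forall x\, C(x,x)))
All bound variables are already distinct, so no renaming is needed.
Extract every quantifier outward, since the variables are now distinct and don't occur free across branches:
  \exists z\, \forall v\, \exists s\, \exists t\, \forall x\, (B(z,z) \land J(v) \land (\neg C(s,s) \land \neg C(t,s) \lor C(x,x)))
The prefix is \exists z \forall v \exists s \exists t \forall x: 2 universal, 3 existential.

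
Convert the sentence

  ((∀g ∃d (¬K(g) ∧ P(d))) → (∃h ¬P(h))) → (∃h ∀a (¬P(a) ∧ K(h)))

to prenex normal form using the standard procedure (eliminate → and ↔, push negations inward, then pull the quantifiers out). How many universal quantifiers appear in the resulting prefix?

3

Rewrite implications/biconditionals: A → B as ¬A ∨ B.
  ¬(¬(∀g ∃d (¬K(g) ∧ P(d))) ∨ (∃h ¬P(h))) ∨ (∃h ∀a (¬P(a) ∧ K(h)))
Push ¬ through the quantifiers and connectives to reach negation normal form:
  (∀g ∃d (¬K(g) ∧ P(d))) ∧ (∀h P(h)) ∨ (∃h ∀a (¬P(a) ∧ K(h)))
Give each quantifier a distinct variable: h↦y.
  (∀g ∃d (¬K(g) ∧ P(d))) ∧ (∀h P(h)) ∨ (∃y ∀a (¬P(a) ∧ K(y)))
Finally move all quantifiers to the prefix:
  ∀g ∃d ∀h ∃y ∀a (¬K(g) ∧ P(d) ∧ P(h) ∨ ¬P(a) ∧ K(y))
The prefix is ∀g ∃d ∀h ∃y ∀a: 3 universal, 2 existential.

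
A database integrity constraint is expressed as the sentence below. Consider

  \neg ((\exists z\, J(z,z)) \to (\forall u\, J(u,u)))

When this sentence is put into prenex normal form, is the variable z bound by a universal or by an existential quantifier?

Eliminate → and ↔ using ¬ and ∨.
  \neg (\neg (\exists z\, J(z,z)) \lor (\forall u\, J(u,u)))
Move each ¬ inward, flipping quantifiers it crosses:
  (\exists z\, J(z,z)) \land (\exists u\, \neg J(u,u))
Pull the quantifiers to the front (each side's bound variable is not free in the other side):
  \exists z\, \exists u\, (J(z,z) \land \neg J(u,u))
The quantifier \exists z sits under an even number of negations (counting the antecedent side of each →), so it remains existential.

existential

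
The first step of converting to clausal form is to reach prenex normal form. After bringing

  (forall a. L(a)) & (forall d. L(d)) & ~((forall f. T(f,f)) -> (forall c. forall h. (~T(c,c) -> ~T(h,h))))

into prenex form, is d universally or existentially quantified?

Rewrite implications/biconditionals: A → B as ¬A ∨ B.
  (forall a. L(a)) & (forall d. L(d)) & ~(~(forall f. T(f,f)) | (forall c. forall h. (~~T(c,c) | ~T(h,h))))
Push ¬ through the quantifiers and connectives to reach negation normal form:
  (forall a. L(a)) & (forall d. L(d)) & (forall f. T(f,f)) & (exists c. exists h. (~T(c,c) & T(h,h)))
All bound variables are already distinct, so no renaming is needed.
Pull the quantifiers to the front (each side's bound variable is not free in the other side):
  forall a. forall d. forall f. exists c. exists h. (L(a) & L(d) & T(f,f) & ~T(c,c) & T(h,h))
The quantifier forall d sits under an even number of negations (counting the antecedent side of each →), so it remains universal.

universal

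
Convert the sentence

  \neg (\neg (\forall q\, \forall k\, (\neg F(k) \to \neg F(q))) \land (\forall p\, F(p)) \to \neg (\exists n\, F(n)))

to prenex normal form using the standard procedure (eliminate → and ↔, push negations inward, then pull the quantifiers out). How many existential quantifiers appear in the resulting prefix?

3

First replace A → B with ¬A ∨ B.
  \neg (\neg (\neg (\forall q\, \forall k\, (\neg \neg F(k) \lor \neg F(q))) \land (\forall p\, F(p))) \lor \neg (\exists n\, F(n)))
Push ¬ through the quantifiers and connectives to reach negation normal form:
  (\exists q\, \exists k\, (\neg F(k) \land F(q))) \land (\forall p\, F(p)) \land (\exists n\, F(n))
All bound variables are already distinct, so no renaming is needed.
Finally move all quantifiers to the prefix:
  \exists q\, \exists k\, \forall p\, \exists n\, (\neg F(k) \land F(q) \land F(p) \land F(n))
The prefix is \exists q \exists k \forall p \exists n: 1 universal, 3 existential.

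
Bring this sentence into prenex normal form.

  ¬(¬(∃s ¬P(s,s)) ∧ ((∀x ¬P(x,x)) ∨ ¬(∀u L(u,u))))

∃s ∃x ∀u (¬P(s,s) ∨ P(x,x) ∧ L(u,u))

Drive negations inward (¬∀x A ≡ ∃x ¬A, ¬∃x A ≡ ∀x ¬A, De Morgan for ∧/∨):
  (∃s ¬P(s,s)) ∨ (∃x P(x,x)) ∧ (∀u L(u,u))
All bound variables are already distinct, so no renaming is needed.
Finally move all quantifiers to the prefix:
  ∃s ∃x ∀u (¬P(s,s) ∨ P(x,x) ∧ L(u,u))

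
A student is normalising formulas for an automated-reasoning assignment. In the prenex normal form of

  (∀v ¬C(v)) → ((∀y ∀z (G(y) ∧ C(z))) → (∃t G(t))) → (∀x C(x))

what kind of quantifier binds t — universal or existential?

First replace A → B with ¬A ∨ B.
  ¬(∀v ¬C(v)) ∨ ¬(¬(∀y ∀z (G(y) ∧ C(z))) ∨ (∃t G(t))) ∨ (∀x C(x))
Drive negations inward (¬∀x A ≡ ∃x ¬A, ¬∃x A ≡ ∀x ¬A, De Morgan for ∧/∨):
  (∃v C(v)) ∨ (∀y ∀z (G(y) ∧ C(z))) ∧ (∀t ¬G(t)) ∨ (∀x C(x))
All bound variables are already distinct, so no renaming is needed.
Extract every quantifier outward, since the variables are now distinct and don't occur free across branches:
  ∃v ∀y ∀z ∀t ∀x (C(v) ∨ G(y) ∧ C(z) ∧ ¬G(t) ∨ C(x))
The quantifier ∃t sits under an odd number of negations (counting the antecedent side of each →), so it flips to ∀t.

universal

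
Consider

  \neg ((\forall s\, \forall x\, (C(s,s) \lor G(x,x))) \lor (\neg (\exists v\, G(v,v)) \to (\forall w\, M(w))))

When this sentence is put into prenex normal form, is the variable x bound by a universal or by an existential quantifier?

existential

First replace A → B with ¬A ∨ B.
  \neg ((\forall s\, \forall x\, (C(s,s) \lor G(x,x))) \lor \neg \neg (\exists v\, G(v,v)) \lor (\forall w\, M(w)))
Move each ¬ inward, flipping quantifiers it crosses:
  (\exists s\, \exists x\, (\neg C(s,s) \land \neg G(x,x))) \land (\forall v\, \neg G(v,v)) \land (\exists w\, \neg M(w))
All bound variables are already distinct, so no renaming is needed.
Extract every quantifier outward, since the variables are now distinct and don't occur free across branches:
  \exists s\, \exists x\, \forall v\, \exists w\, (\neg C(s,s) \land \neg G(x,x) \land \neg G(v,v) \land \neg M(w))
The quantifier \forall x sits under an odd number of negations (counting the antecedent side of each →), so it flips to \exists x.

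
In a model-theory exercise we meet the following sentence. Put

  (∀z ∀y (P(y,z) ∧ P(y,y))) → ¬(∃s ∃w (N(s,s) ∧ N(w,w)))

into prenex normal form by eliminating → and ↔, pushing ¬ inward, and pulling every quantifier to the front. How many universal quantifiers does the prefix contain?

2

First replace A → B with ¬A ∨ B.
  ¬(∀z ∀y (P(y,z) ∧ P(y,y))) ∨ ¬(∃s ∃w (N(s,s) ∧ N(w,w)))
Push ¬ through the quantifiers and connectives to reach negation normal form:
  (∃z ∃y (¬P(y,z) ∨ ¬P(y,y))) ∨ (∀s ∀w (¬N(s,s) ∨ ¬N(w,w)))
All bound variables are already distinct, so no renaming is needed.
Finally move all quantifiers to the prefix:
  ∃z ∃y ∀s ∀w (¬P(y,z) ∨ ¬P(y,y) ∨ ¬N(s,s) ∨ ¬N(w,w))
The prefix is ∃z ∃y ∀s ∀w: 2 universal, 2 existential.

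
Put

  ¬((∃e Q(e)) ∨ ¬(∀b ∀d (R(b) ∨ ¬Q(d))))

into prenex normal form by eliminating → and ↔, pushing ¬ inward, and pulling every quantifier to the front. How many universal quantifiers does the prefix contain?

Drive negations inward (¬∀x A ≡ ∃x ¬A, ¬∃x A ≡ ∀x ¬A, De Morgan for ∧/∨):
  (∀e ¬Q(e)) ∧ (∀b ∀d (R(b) ∨ ¬Q(d)))
All bound variables are already distinct, so no renaming is needed.
Finally move all quantifiers to the prefix:
  ∀e ∀b ∀d (¬Q(e) ∧ (R(b) ∨ ¬Q(d)))
The prefix is ∀e ∀b ∀d: 3 universal, 0 existential.

3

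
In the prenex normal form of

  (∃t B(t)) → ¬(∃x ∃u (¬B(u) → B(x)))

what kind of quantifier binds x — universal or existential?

universal

First replace A → B with ¬A ∨ B.
  ¬(∃t B(t)) ∨ ¬(∃x ∃u (¬¬B(u) ∨ B(x)))
Move each ¬ inward, flipping quantifiers it crosses:
  (∀t ¬B(t)) ∨ (∀x ∀u (¬B(u) ∧ ¬B(x)))
Finally move all quantifiers to the prefix:
  ∀t ∀x ∀u (¬B(t) ∨ ¬B(u) ∧ ¬B(x))
The quantifier ∃x sits under an odd number of negations (counting the antecedent side of each →), so it flips to ∀x.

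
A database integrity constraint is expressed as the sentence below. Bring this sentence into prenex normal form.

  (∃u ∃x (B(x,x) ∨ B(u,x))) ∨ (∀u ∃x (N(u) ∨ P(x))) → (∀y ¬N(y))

∀u ∀x ∃z ∀p ∀y (¬B(x,x) ∧ ¬B(u,x) ∧ ¬N(z) ∧ ¬P(p) ∨ ¬N(y))

Rewrite implications/biconditionals: A → B as ¬A ∨ B.
  ¬((∃u ∃x (B(x,x) ∨ B(u,x))) ∨ (∀u ∃x (N(u) ∨ P(x)))) ∨ (∀y ¬N(y))
Drive negations inward (¬∀x A ≡ ∃x ¬A, ¬∃x A ≡ ∀x ¬A, De Morgan for ∧/∨):
  (∀u ∀x (¬B(x,x) ∧ ¬B(u,x))) ∧ (∃u ∀x (¬N(u) ∧ ¬P(x))) ∨ (∀y ¬N(y))
Rename bound variables to avoid capture: u↦z, x↦p.
  (∀u ∀x (¬B(x,x) ∧ ¬B(u,x))) ∧ (∃z ∀p (¬N(z) ∧ ¬P(p))) ∨ (∀y ¬N(y))
Finally move all quantifiers to the prefix:
  ∀u ∀x ∃z ∀p ∀y (¬B(x,x) ∧ ¬B(u,x) ∧ ¬N(z) ∧ ¬P(p) ∨ ¬N(y))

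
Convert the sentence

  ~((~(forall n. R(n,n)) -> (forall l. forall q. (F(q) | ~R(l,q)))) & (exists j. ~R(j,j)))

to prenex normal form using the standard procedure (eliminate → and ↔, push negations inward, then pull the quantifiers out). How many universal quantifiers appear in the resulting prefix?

Eliminate → and ↔ using ¬ and ∨.
  ~((~~(forall n. R(n,n)) | (forall l. forall q. (F(q) | ~R(l,q)))) & (exists j. ~R(j,j)))
Move each ¬ inward, flipping quantifiers it crosses:
  (exists n. ~R(n,n)) & (exists l. exists q. (~F(q) & R(l,q))) | (forall j. R(j,j))
All bound variables are already distinct, so no renaming is needed.
Extract every quantifier outward, since the variables are now distinct and don't occur free across branches:
  exists n. exists l. exists q. forall j. (~R(n,n) & ~F(q) & R(l,q) | R(j,j))
The prefix is exists n exists l exists q forall j: 1 universal, 3 existential.

1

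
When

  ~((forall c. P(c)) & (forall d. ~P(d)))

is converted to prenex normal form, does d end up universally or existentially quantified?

existential

Drive negations inward (¬∀x A ≡ ∃x ¬A, ¬∃x A ≡ ∀x ¬A, De Morgan for ∧/∨):
  (exists c. ~P(c)) | (exists d. P(d))
All bound variables are already distinct, so no renaming is needed.
Extract every quantifier outward, since the variables are now distinct and don't occur free across branches:
  exists c. exists d. (~P(c) | P(d))
The quantifier forall d sits under an odd number of negations, so it flips to exists d.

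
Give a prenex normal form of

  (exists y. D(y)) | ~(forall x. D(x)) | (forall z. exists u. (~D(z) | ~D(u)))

Drive negations inward (¬∀x A ≡ ∃x ¬A, ¬∃x A ≡ ∀x ¬A, De Morgan for ∧/∨):
  (exists y. D(y)) | (exists x. ~D(x)) | (forall z. exists u. (~D(z) | ~D(u)))
All bound variables are already distinct, so no renaming is needed.
Extract every quantifier outward, since the variables are now distinct and don't occur free across branches:
  exists y. exists x. forall z. exists u. (D(y) | ~D(x) | ~D(z) | ~D(u))

exists y. exists x. forall z. exists u. (D(y) | ~D(x) | ~D(z) | ~D(u))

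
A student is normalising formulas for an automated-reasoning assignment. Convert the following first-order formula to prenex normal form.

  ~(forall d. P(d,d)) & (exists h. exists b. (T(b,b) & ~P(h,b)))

exists d. exists h. exists b. (~P(d,d) & T(b,b) & ~P(h,b))

Drive negations inward (¬∀x A ≡ ∃x ¬A, ¬∃x A ≡ ∀x ¬A, De Morgan for ∧/∨):
  (exists d. ~P(d,d)) & (exists h. exists b. (T(b,b) & ~P(h,b)))
All bound variables are already distinct, so no renaming is needed.
Extract every quantifier outward, since the variables are now distinct and don't occur free across branches:
  exists d. exists h. exists b. (~P(d,d) & T(b,b) & ~P(h,b))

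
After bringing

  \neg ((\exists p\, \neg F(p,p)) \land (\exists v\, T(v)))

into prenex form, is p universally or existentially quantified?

universal

Move each ¬ inward, flipping quantifiers it crosses:
  (\forall p\, F(p,p)) \lor (\forall v\, \neg T(v))
All bound variables are already distinct, so no renaming is needed.
Pull the quantifiers to the front (each side's bound variable is not free in the other side):
  \forall p\, \forall v\, (F(p,p) \lor \neg T(v))
The quantifier \exists p sits under an odd number of negations, so it flips to \forall p.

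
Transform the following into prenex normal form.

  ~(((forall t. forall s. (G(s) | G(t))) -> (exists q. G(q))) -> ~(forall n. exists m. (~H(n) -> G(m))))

Eliminate → and ↔ using ¬ and ∨.
  ~(~(~(forall t. forall s. (G(s) | G(t))) | (exists q. G(q))) | ~(forall n. exists m. (~~H(n) | G(m))))
Move each ¬ inward, flipping quantifiers it crosses:
  ((exists t. exists s. (~G(s) & ~G(t))) | (exists q. G(q))) & (forall n. exists m. (H(n) | G(m)))
All bound variables are already distinct, so no renaming is needed.
Pull the quantifiers to the front (each side's bound variable is not free in the other side):
  exists t. exists s. exists q. forall n. exists m. ((~G(s) & ~G(t) | G(q)) & (H(n) | G(m)))

exists t. exists s. exists q. forall n. exists m. ((~G(s) & ~G(t) | G(q)) & (H(n) | G(m)))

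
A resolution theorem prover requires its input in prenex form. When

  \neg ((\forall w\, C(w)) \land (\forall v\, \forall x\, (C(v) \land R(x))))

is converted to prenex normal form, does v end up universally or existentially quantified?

Move each ¬ inward, flipping quantifiers it crosses:
  (\exists w\, \neg C(w)) \lor (\exists v\, \exists x\, (\neg C(v) \lor \neg R(x)))
All bound variables are already distinct, so no renaming is needed.
Extract every quantifier outward, since the variables are now distinct and don't occur free across branches:
  \exists w\, \exists v\, \exists x\, (\neg C(w) \lor \neg C(v) \lor \neg R(x))
The quantifier \forall v sits under an odd number of negations, so it flips to \exists v.

existential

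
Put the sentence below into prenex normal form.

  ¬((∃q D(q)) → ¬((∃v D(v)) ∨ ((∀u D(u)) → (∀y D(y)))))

∃q ∃v ∃u ∀y (D(q) ∧ (D(v) ∨ ¬D(u) ∨ D(y)))

Eliminate → and ↔ using ¬ and ∨.
  ¬(¬(∃q D(q)) ∨ ¬((∃v D(v)) ∨ ¬(∀u D(u)) ∨ (∀y D(y))))
Move each ¬ inward, flipping quantifiers it crosses:
  (∃q D(q)) ∧ ((∃v D(v)) ∨ (∃u ¬D(u)) ∨ (∀y D(y)))
Pull the quantifiers to the front (each side's bound variable is not free in the other side):
  ∃q ∃v ∃u ∀y (D(q) ∧ (D(v) ∨ ¬D(u) ∨ D(y)))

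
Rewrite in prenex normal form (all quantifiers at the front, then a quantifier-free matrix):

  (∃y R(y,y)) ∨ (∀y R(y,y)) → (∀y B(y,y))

Rewrite implications/biconditionals: A → B as ¬A ∨ B.
  ¬((∃y R(y,y)) ∨ (∀y R(y,y))) ∨ (∀y B(y,y))
Drive negations inward (¬∀x A ≡ ∃x ¬A, ¬∃x A ≡ ∀x ¬A, De Morgan for ∧/∨):
  (∀y ¬R(y,y)) ∧ (∃y ¬R(y,y)) ∨ (∀y B(y,y))
Rename bound variables to avoid capture: y↦v, y↦t.
  (∀y ¬R(y,y)) ∧ (∃v ¬R(v,v)) ∨ (∀t B(t,t))
Extract every quantifier outward, since the variables are now distinct and don't occur free across branches:
  ∀y ∃v ∀t (¬R(y,y) ∧ ¬R(v,v) ∨ B(t,t))

∀y ∃v ∀t (¬R(y,y) ∧ ¬R(v,v) ∨ B(t,t))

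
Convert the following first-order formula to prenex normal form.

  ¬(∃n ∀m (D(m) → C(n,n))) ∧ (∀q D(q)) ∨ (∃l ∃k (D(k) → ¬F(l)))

First replace A → B with ¬A ∨ B.
  ¬(∃n ∀m (¬D(m) ∨ C(n,n))) ∧ (∀q D(q)) ∨ (∃l ∃k (¬D(k) ∨ ¬F(l)))
Drive negations inward (¬∀x A ≡ ∃x ¬A, ¬∃x A ≡ ∀x ¬A, De Morgan for ∧/∨):
  (∀n ∃m (D(m) ∧ ¬C(n,n))) ∧ (∀q D(q)) ∨ (∃l ∃k (¬D(k) ∨ ¬F(l)))
All bound variables are already distinct, so no renaming is needed.
Extract every quantifier outward, since the variables are now distinct and don't occur free across branches:
  ∀n ∃m ∀q ∃l ∃k (D(m) ∧ ¬C(n,n) ∧ D(q) ∨ ¬D(k) ∨ ¬F(l))

∀n ∃m ∀q ∃l ∃k (D(m) ∧ ¬C(n,n) ∧ D(q) ∨ ¬D(k) ∨ ¬F(l))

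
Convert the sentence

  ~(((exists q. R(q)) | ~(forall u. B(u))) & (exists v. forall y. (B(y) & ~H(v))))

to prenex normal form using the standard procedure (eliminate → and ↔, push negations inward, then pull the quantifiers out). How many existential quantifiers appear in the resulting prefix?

Drive negations inward (¬∀x A ≡ ∃x ¬A, ¬∃x A ≡ ∀x ¬A, De Morgan for ∧/∨):
  (forall q. ~R(q)) & (forall u. B(u)) | (forall v. exists y. (~B(y) | H(v)))
Pull the quantifiers to the front (each side's bound variable is not free in the other side):
  forall q. forall u. forall v. exists y. (~R(q) & B(u) | ~B(y) | H(v))
The prefix is forall q forall u forall v exists y: 3 universal, 1 existential.

1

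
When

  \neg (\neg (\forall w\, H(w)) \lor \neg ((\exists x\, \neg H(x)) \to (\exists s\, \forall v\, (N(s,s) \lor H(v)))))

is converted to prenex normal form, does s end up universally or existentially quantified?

existential

Eliminate → and ↔ using ¬ and ∨.
  \neg (\neg (\forall w\, H(w)) \lor \neg (\neg (\exists x\, \neg H(x)) \lor (\exists s\, \forall v\, (N(s,s) \lor H(v)))))
Push ¬ through the quantifiers and connectives to reach negation normal form:
  (\forall w\, H(w)) \land ((\forall x\, H(x)) \lor (\exists s\, \forall v\, (N(s,s) \lor H(v))))
Pull the quantifiers to the front (each side's bound variable is not free in the other side):
  \forall w\, \forall x\, \exists s\, \forall v\, (H(w) \land (H(x) \lor N(s,s) \lor H(v)))
The quantifier \exists s sits under an even number of negations (counting the antecedent side of each →), so it remains existential.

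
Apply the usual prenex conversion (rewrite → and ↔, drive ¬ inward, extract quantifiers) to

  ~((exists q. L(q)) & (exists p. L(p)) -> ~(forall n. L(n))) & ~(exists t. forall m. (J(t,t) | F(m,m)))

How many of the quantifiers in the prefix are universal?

Eliminate → and ↔ using ¬ and ∨.
  ~(~((exists q. L(q)) & (exists p. L(p))) | ~(forall n. L(n))) & ~(exists t. forall m. (J(t,t) | F(m,m)))
Drive negations inward (¬∀x A ≡ ∃x ¬A, ¬∃x A ≡ ∀x ¬A, De Morgan for ∧/∨):
  (exists q. L(q)) & (exists p. L(p)) & (forall n. L(n)) & (forall t. exists m. (~J(t,t) & ~F(m,m)))
All bound variables are already distinct, so no renaming is needed.
Pull the quantifiers to the front (each side's bound variable is not free in the other side):
  exists q. exists p. forall n. forall t. exists m. (L(q) & L(p) & L(n) & ~J(t,t) & ~F(m,m))
The prefix is exists q exists p forall n forall t exists m: 2 universal, 3 existential.

2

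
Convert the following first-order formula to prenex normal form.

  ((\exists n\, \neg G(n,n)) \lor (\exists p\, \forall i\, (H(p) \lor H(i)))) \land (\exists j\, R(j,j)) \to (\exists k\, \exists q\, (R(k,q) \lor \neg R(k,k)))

\forall n\, \forall p\, \exists i\, \forall j\, \exists k\, \exists q\, (G(n,n) \land \neg H(p) \land \neg H(i) \lor \neg R(j,j) \lor R(k,q) \lor \neg R(k,k))

First replace A → B with ¬A ∨ B.
  \neg (((\exists n\, \neg G(n,n)) \lor (\exists p\, \forall i\, (H(p) \lor H(i)))) \land (\exists j\, R(j,j))) \lor (\exists k\, \exists q\, (R(k,q) \lor \neg R(k,k)))
Drive negations inward (¬∀x A ≡ ∃x ¬A, ¬∃x A ≡ ∀x ¬A, De Morgan for ∧/∨):
  (\forall n\, G(n,n)) \land (\forall p\, \exists i\, (\neg H(p) \land \neg H(i))) \lor (\forall j\, \neg R(j,j)) \lor (\exists k\, \exists q\, (R(k,q) \lor \neg R(k,k)))
All bound variables are already distinct, so no renaming is needed.
Finally move all quantifiers to the prefix:
  \forall n\, \forall p\, \exists i\, \forall j\, \exists k\, \exists q\, (G(n,n) \land \neg H(p) \land \neg H(i) \lor \neg R(j,j) \lor R(k,q) \lor \neg R(k,k))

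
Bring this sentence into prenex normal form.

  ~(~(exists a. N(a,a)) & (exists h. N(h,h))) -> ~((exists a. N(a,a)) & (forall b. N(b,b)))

forall a. exists h. forall y1. exists b. (~N(a,a) & N(h,h) | ~N(y1,y1) | ~N(b,b))

Rewrite implications/biconditionals: A → B as ¬A ∨ B.
  ~~(~(exists a. N(a,a)) & (exists h. N(h,h))) | ~((exists a. N(a,a)) & (forall b. N(b,b)))
Drive negations inward (¬∀x A ≡ ∃x ¬A, ¬∃x A ≡ ∀x ¬A, De Morgan for ∧/∨):
  (forall a. ~N(a,a)) & (exists h. N(h,h)) | (forall a. ~N(a,a)) | (exists b. ~N(b,b))
Give each quantifier a distinct variable: a↦y1.
  (forall a. ~N(a,a)) & (exists h. N(h,h)) | (forall y1. ~N(y1,y1)) | (exists b. ~N(b,b))
Pull the quantifiers to the front (each side's bound variable is not free in the other side):
  forall a. exists h. forall y1. exists b. (~N(a,a) & N(h,h) | ~N(y1,y1) | ~N(b,b))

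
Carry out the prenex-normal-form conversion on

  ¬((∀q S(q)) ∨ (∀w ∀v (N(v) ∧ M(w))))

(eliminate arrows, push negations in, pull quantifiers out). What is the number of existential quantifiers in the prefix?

Move each ¬ inward, flipping quantifiers it crosses:
  (∃q ¬S(q)) ∧ (∃w ∃v (¬N(v) ∨ ¬M(w)))
All bound variables are already distinct, so no renaming is needed.
Finally move all quantifiers to the prefix:
  ∃q ∃w ∃v (¬S(q) ∧ (¬N(v) ∨ ¬M(w)))
The prefix is ∃q ∃w ∃v: 0 universal, 3 existential.

3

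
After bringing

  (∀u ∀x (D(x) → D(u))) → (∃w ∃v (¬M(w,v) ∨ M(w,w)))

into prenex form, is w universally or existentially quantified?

existential

Rewrite implications/biconditionals: A → B as ¬A ∨ B.
  ¬(∀u ∀x (¬D(x) ∨ D(u))) ∨ (∃w ∃v (¬M(w,v) ∨ M(w,w)))
Move each ¬ inward, flipping quantifiers it crosses:
  (∃u ∃x (D(x) ∧ ¬D(u))) ∨ (∃w ∃v (¬M(w,v) ∨ M(w,w)))
Pull the quantifiers to the front (each side's bound variable is not free in the other side):
  ∃u ∃x ∃w ∃v (D(x) ∧ ¬D(u) ∨ ¬M(w,v) ∨ M(w,w))
The quantifier ∃w sits under an even number of negations (counting the antecedent side of each →), so it remains existential.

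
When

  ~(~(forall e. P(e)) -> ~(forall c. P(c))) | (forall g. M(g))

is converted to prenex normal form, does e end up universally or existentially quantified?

existential

Rewrite implications/biconditionals: A → B as ¬A ∨ B.
  ~(~~(forall e. P(e)) | ~(forall c. P(c))) | (forall g. M(g))
Move each ¬ inward, flipping quantifiers it crosses:
  (exists e. ~P(e)) & (forall c. P(c)) | (forall g. M(g))
Pull the quantifiers to the front (each side's bound variable is not free in the other side):
  exists e. forall c. forall g. (~P(e) & P(c) | M(g))
The quantifier forall e sits under an odd number of negations (counting the antecedent side of each →), so it flips to exists e.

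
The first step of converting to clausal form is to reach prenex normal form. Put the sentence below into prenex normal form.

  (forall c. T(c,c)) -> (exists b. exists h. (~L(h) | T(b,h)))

exists c. exists b. exists h. (~T(c,c) | ~L(h) | T(b,h))

Eliminate → and ↔ using ¬ and ∨.
  ~(forall c. T(c,c)) | (exists b. exists h. (~L(h) | T(b,h)))
Push ¬ through the quantifiers and connectives to reach negation normal form:
  (exists c. ~T(c,c)) | (exists b. exists h. (~L(h) | T(b,h)))
All bound variables are already distinct, so no renaming is needed.
Pull the quantifiers to the front (each side's bound variable is not free in the other side):
  exists c. exists b. exists h. (~T(c,c) | ~L(h) | T(b,h))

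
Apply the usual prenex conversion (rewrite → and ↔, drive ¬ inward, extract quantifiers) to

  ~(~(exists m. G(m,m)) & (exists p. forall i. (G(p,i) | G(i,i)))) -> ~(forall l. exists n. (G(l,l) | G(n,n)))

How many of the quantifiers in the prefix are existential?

Rewrite implications/biconditionals: A → B as ¬A ∨ B.
  ~~(~(exists m. G(m,m)) & (exists p. forall i. (G(p,i) | G(i,i)))) | ~(forall l. exists n. (G(l,l) | G(n,n)))
Move each ¬ inward, flipping quantifiers it crosses:
  (forall m. ~G(m,m)) & (exists p. forall i. (G(p,i) | G(i,i))) | (exists l. forall n. (~G(l,l) & ~G(n,n)))
Finally move all quantifiers to the prefix:
  forall m. exists p. forall i. exists l. forall n. (~G(m,m) & (G(p,i) | G(i,i)) | ~G(l,l) & ~G(n,n))
The prefix is forall m exists p forall i exists l forall n: 3 universal, 2 existential.

2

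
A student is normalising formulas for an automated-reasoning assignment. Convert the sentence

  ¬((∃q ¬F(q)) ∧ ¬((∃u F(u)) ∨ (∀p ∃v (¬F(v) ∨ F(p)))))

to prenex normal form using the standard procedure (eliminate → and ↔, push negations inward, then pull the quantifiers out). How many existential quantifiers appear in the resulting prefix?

2

Push ¬ through the quantifiers and connectives to reach negation normal form:
  (∀q F(q)) ∨ (∃u F(u)) ∨ (∀p ∃v (¬F(v) ∨ F(p)))
Pull the quantifiers to the front (each side's bound variable is not free in the other side):
  ∀q ∃u ∀p ∃v (F(q) ∨ F(u) ∨ ¬F(v) ∨ F(p))
The prefix is ∀q ∃u ∀p ∃v: 2 universal, 2 existential.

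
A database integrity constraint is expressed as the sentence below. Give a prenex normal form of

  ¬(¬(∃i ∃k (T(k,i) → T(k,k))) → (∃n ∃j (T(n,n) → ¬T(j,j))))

First replace A → B with ¬A ∨ B.
  ¬(¬¬(∃i ∃k (¬T(k,i) ∨ T(k,k))) ∨ (∃n ∃j (¬T(n,n) ∨ ¬T(j,j))))
Move each ¬ inward, flipping quantifiers it crosses:
  (∀i ∀k (T(k,i) ∧ ¬T(k,k))) ∧ (∀n ∀j (T(n,n) ∧ T(j,j)))
All bound variables are already distinct, so no renaming is needed.
Pull the quantifiers to the front (each side's bound variable is not free in the other side):
  ∀i ∀k ∀n ∀j (T(k,i) ∧ ¬T(k,k) ∧ T(n,n) ∧ T(j,j))

∀i ∀k ∀n ∀j (T(k,i) ∧ ¬T(k,k) ∧ T(n,n) ∧ T(j,j))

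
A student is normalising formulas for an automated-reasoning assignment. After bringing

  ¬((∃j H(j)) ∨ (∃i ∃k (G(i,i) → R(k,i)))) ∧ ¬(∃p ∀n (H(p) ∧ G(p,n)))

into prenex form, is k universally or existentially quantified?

universal

First replace A → B with ¬A ∨ B.
  ¬((∃j H(j)) ∨ (∃i ∃k (¬G(i,i) ∨ R(k,i)))) ∧ ¬(∃p ∀n (H(p) ∧ G(p,n)))
Move each ¬ inward, flipping quantifiers it crosses:
  (∀j ¬H(j)) ∧ (∀i ∀k (G(i,i) ∧ ¬R(k,i))) ∧ (∀p ∃n (¬H(p) ∨ ¬G(p,n)))
All bound variables are already distinct, so no renaming is needed.
Extract every quantifier outward, since the variables are now distinct and don't occur free across branches:
  ∀j ∀i ∀k ∀p ∃n (¬H(j) ∧ G(i,i) ∧ ¬R(k,i) ∧ (¬H(p) ∨ ¬G(p,n)))
The quantifier ∃k sits under an odd number of negations (counting the antecedent side of each →), so it flips to ∀k.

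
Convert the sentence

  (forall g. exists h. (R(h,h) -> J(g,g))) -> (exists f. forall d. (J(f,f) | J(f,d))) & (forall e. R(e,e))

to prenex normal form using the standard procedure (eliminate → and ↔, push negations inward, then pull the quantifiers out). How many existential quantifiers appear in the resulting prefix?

First replace A → B with ¬A ∨ B.
  ~(forall g. exists h. (~R(h,h) | J(g,g))) | (exists f. forall d. (J(f,f) | J(f,d))) & (forall e. R(e,e))
Drive negations inward (¬∀x A ≡ ∃x ¬A, ¬∃x A ≡ ∀x ¬A, De Morgan for ∧/∨):
  (exists g. forall h. (R(h,h) & ~J(g,g))) | (exists f. forall d. (J(f,f) | J(f,d))) & (forall e. R(e,e))
Pull the quantifiers to the front (each side's bound variable is not free in the other side):
  exists g. forall h. exists f. forall d. forall e. (R(h,h) & ~J(g,g) | (J(f,f) | J(f,d)) & R(e,e))
The prefix is exists g forall h exists f forall d forall e: 3 universal, 2 existential.

2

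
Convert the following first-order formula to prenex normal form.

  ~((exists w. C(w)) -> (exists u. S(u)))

First replace A → B with ¬A ∨ B.
  ~(~(exists w. C(w)) | (exists u. S(u)))
Drive negations inward (¬∀x A ≡ ∃x ¬A, ¬∃x A ≡ ∀x ¬A, De Morgan for ∧/∨):
  (exists w. C(w)) & (forall u. ~S(u))
All bound variables are already distinct, so no renaming is needed.
Finally move all quantifiers to the prefix:
  exists w. forall u. (C(w) & ~S(u))

exists w. forall u. (C(w) & ~S(u))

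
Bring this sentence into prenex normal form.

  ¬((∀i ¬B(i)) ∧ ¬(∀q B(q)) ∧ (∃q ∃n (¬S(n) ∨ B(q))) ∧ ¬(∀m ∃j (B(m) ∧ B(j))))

Move each ¬ inward, flipping quantifiers it crosses:
  (∃i B(i)) ∨ (∀q B(q)) ∨ (∀q ∀n (S(n) ∧ ¬B(q))) ∨ (∀m ∃j (B(m) ∧ B(j)))
Rename bound variables to avoid capture: q↦b.
  (∃i B(i)) ∨ (∀q B(q)) ∨ (∀b ∀n (S(n) ∧ ¬B(b))) ∨ (∀m ∃j (B(m) ∧ B(j)))
Pull the quantifiers to the front (each side's bound variable is not free in the other side):
  ∃i ∀q ∀b ∀n ∀m ∃j (B(i) ∨ B(q) ∨ S(n) ∧ ¬B(b) ∨ B(m) ∧ B(j))

∃i ∀q ∀b ∀n ∀m ∃j (B(i) ∨ B(q) ∨ S(n) ∧ ¬B(b) ∨ B(m) ∧ B(j))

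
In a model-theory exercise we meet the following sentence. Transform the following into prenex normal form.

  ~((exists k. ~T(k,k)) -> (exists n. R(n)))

exists k. forall n. (~T(k,k) & ~R(n))

Rewrite implications/biconditionals: A → B as ¬A ∨ B.
  ~(~(exists k. ~T(k,k)) | (exists n. R(n)))
Drive negations inward (¬∀x A ≡ ∃x ¬A, ¬∃x A ≡ ∀x ¬A, De Morgan for ∧/∨):
  (exists k. ~T(k,k)) & (forall n. ~R(n))
Finally move all quantifiers to the prefix:
  exists k. forall n. (~T(k,k) & ~R(n))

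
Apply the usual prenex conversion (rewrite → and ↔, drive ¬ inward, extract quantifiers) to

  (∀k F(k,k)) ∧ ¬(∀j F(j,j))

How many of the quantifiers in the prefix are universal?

1

Push ¬ through the quantifiers and connectives to reach negation normal form:
  (∀k F(k,k)) ∧ (∃j ¬F(j,j))
Extract every quantifier outward, since the variables are now distinct and don't occur free across branches:
  ∀k ∃j (F(k,k) ∧ ¬F(j,j))
The prefix is ∀k ∃j: 1 universal, 1 existential.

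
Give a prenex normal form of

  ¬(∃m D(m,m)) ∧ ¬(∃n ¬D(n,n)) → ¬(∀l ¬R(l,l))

Rewrite implications/biconditionals: A → B as ¬A ∨ B.
  ¬(¬(∃m D(m,m)) ∧ ¬(∃n ¬D(n,n))) ∨ ¬(∀l ¬R(l,l))
Move each ¬ inward, flipping quantifiers it crosses:
  (∃m D(m,m)) ∨ (∃n ¬D(n,n)) ∨ (∃l R(l,l))
Extract every quantifier outward, since the variables are now distinct and don't occur free across branches:
  ∃m ∃n ∃l (D(m,m) ∨ ¬D(n,n) ∨ R(l,l))

∃m ∃n ∃l (D(m,m) ∨ ¬D(n,n) ∨ R(l,l))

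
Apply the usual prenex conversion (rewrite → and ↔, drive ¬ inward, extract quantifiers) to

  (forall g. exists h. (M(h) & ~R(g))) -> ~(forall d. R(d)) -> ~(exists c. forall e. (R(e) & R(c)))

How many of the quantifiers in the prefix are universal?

3

First replace A → B with ¬A ∨ B.
  ~(forall g. exists h. (M(h) & ~R(g))) | ~~(forall d. R(d)) | ~(exists c. forall e. (R(e) & R(c)))
Move each ¬ inward, flipping quantifiers it crosses:
  (exists g. forall h. (~M(h) | R(g))) | (forall d. R(d)) | (forall c. exists e. (~R(e) | ~R(c)))
Extract every quantifier outward, since the variables are now distinct and don't occur free across branches:
  exists g. forall h. forall d. forall c. exists e. (~M(h) | R(g) | R(d) | ~R(e) | ~R(c))
The prefix is exists g forall h forall d forall c exists e: 3 universal, 2 existential.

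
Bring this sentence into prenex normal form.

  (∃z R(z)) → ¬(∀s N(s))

Eliminate → and ↔ using ¬ and ∨.
  ¬(∃z R(z)) ∨ ¬(∀s N(s))
Drive negations inward (¬∀x A ≡ ∃x ¬A, ¬∃x A ≡ ∀x ¬A, De Morgan for ∧/∨):
  (∀z ¬R(z)) ∨ (∃s ¬N(s))
Pull the quantifiers to the front (each side's bound variable is not free in the other side):
  ∀z ∃s (¬R(z) ∨ ¬N(s))

∀z ∃s (¬R(z) ∨ ¬N(s))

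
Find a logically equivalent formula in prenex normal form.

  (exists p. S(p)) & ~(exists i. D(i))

Push ¬ through the quantifiers and connectives to reach negation normal form:
  (exists p. S(p)) & (forall i. ~D(i))
All bound variables are already distinct, so no renaming is needed.
Finally move all quantifiers to the prefix:
  exists p. forall i. (S(p) & ~D(i))

exists p. forall i. (S(p) & ~D(i))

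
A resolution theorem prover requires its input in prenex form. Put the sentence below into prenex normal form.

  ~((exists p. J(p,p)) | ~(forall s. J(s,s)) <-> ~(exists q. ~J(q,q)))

Eliminate → and ↔ using ¬ and ∨; A ↔ B as (¬A ∨ B) ∧ (¬B ∨ A).
  ~((~((exists p. J(p,p)) | ~(forall s. J(s,s))) | ~(exists q. ~J(q,q))) & (~~(exists q. ~J(q,q)) | (exists p. J(p,p)) | ~(forall s. J(s,s))))
Move each ¬ inward, flipping quantifiers it crosses:
  ((exists p. J(p,p)) | (exists s. ~J(s,s))) & (exists q. ~J(q,q)) | (forall q. J(q,q)) & (forall p. ~J(p,p)) & (forall s. J(s,s))
Give each quantifier a distinct variable: q↦z, p↦v, s↦y.
  ((exists p. J(p,p)) | (exists s. ~J(s,s))) & (exists q. ~J(q,q)) | (forall z. J(z,z)) & (forall v. ~J(v,v)) & (forall y. J(y,y))
Finally move all quantifiers to the prefix:
  exists p. exists s. exists q. forall z. forall v. forall y. ((J(p,p) | ~J(s,s)) & ~J(q,q) | J(z,z) & ~J(v,v) & J(y,y))

exists p. exists s. exists q. forall z. forall v. forall y. ((J(p,p) | ~J(s,s)) & ~J(q,q) | J(z,z) & ~J(v,v) & J(y,y))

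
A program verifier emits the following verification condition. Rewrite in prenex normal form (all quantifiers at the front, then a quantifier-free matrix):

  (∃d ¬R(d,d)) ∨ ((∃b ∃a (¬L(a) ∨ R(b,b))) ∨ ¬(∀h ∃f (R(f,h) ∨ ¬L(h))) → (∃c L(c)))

∃d ∀b ∀a ∀h ∃f ∃c (¬R(d,d) ∨ L(a) ∧ ¬R(b,b) ∧ (R(f,h) ∨ ¬L(h)) ∨ L(c))

First replace A → B with ¬A ∨ B.
  (∃d ¬R(d,d)) ∨ ¬((∃b ∃a (¬L(a) ∨ R(b,b))) ∨ ¬(∀h ∃f (R(f,h) ∨ ¬L(h)))) ∨ (∃c L(c))
Move each ¬ inward, flipping quantifiers it crosses:
  (∃d ¬R(d,d)) ∨ (∀b ∀a (L(a) ∧ ¬R(b,b))) ∧ (∀h ∃f (R(f,h) ∨ ¬L(h))) ∨ (∃c L(c))
All bound variables are already distinct, so no renaming is needed.
Extract every quantifier outward, since the variables are now distinct and don't occur free across branches:
  ∃d ∀b ∀a ∀h ∃f ∃c (¬R(d,d) ∨ L(a) ∧ ¬R(b,b) ∧ (R(f,h) ∨ ¬L(h)) ∨ L(c))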